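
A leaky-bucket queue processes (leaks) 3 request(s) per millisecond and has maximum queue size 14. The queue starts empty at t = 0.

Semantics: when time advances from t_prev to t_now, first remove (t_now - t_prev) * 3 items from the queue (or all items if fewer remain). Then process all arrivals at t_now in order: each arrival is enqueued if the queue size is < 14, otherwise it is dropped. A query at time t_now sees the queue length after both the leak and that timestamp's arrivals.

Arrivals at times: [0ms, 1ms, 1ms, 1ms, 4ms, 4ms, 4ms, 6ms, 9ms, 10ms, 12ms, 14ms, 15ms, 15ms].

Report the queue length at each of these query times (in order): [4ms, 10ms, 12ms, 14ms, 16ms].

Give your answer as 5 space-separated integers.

Answer: 3 1 1 1 0

Derivation:
Queue lengths at query times:
  query t=4ms: backlog = 3
  query t=10ms: backlog = 1
  query t=12ms: backlog = 1
  query t=14ms: backlog = 1
  query t=16ms: backlog = 0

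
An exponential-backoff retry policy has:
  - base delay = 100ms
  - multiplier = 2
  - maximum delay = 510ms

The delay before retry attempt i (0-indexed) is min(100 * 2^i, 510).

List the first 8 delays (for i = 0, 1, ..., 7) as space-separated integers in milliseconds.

Answer: 100 200 400 510 510 510 510 510

Derivation:
Computing each delay:
  i=0: min(100*2^0, 510) = 100
  i=1: min(100*2^1, 510) = 200
  i=2: min(100*2^2, 510) = 400
  i=3: min(100*2^3, 510) = 510
  i=4: min(100*2^4, 510) = 510
  i=5: min(100*2^5, 510) = 510
  i=6: min(100*2^6, 510) = 510
  i=7: min(100*2^7, 510) = 510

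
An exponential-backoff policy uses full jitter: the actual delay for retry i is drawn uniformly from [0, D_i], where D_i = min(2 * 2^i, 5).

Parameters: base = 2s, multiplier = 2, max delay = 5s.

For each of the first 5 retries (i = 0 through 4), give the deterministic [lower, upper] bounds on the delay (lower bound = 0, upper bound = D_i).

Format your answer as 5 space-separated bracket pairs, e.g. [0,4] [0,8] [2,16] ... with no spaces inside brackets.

Answer: [0,2] [0,4] [0,5] [0,5] [0,5]

Derivation:
Computing bounds per retry:
  i=0: D_i=min(2*2^0,5)=2, bounds=[0,2]
  i=1: D_i=min(2*2^1,5)=4, bounds=[0,4]
  i=2: D_i=min(2*2^2,5)=5, bounds=[0,5]
  i=3: D_i=min(2*2^3,5)=5, bounds=[0,5]
  i=4: D_i=min(2*2^4,5)=5, bounds=[0,5]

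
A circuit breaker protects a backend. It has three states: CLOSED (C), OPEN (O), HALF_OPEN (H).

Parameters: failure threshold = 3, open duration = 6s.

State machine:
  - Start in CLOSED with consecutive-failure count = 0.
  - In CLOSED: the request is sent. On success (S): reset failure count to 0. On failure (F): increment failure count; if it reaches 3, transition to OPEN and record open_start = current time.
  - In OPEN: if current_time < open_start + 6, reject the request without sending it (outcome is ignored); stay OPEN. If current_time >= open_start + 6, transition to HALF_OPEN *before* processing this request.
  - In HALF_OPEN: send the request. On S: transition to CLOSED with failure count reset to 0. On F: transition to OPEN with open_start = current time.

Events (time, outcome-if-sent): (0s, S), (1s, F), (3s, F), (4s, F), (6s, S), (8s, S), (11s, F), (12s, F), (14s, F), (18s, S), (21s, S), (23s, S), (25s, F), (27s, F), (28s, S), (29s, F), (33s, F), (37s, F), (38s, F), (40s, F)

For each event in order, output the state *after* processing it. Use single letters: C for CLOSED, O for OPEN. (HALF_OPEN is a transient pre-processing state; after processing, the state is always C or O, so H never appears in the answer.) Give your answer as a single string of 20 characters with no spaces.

State after each event:
  event#1 t=0s outcome=S: state=CLOSED
  event#2 t=1s outcome=F: state=CLOSED
  event#3 t=3s outcome=F: state=CLOSED
  event#4 t=4s outcome=F: state=OPEN
  event#5 t=6s outcome=S: state=OPEN
  event#6 t=8s outcome=S: state=OPEN
  event#7 t=11s outcome=F: state=OPEN
  event#8 t=12s outcome=F: state=OPEN
  event#9 t=14s outcome=F: state=OPEN
  event#10 t=18s outcome=S: state=CLOSED
  event#11 t=21s outcome=S: state=CLOSED
  event#12 t=23s outcome=S: state=CLOSED
  event#13 t=25s outcome=F: state=CLOSED
  event#14 t=27s outcome=F: state=CLOSED
  event#15 t=28s outcome=S: state=CLOSED
  event#16 t=29s outcome=F: state=CLOSED
  event#17 t=33s outcome=F: state=CLOSED
  event#18 t=37s outcome=F: state=OPEN
  event#19 t=38s outcome=F: state=OPEN
  event#20 t=40s outcome=F: state=OPEN

Answer: CCCOOOOOOCCCCCCCCOOO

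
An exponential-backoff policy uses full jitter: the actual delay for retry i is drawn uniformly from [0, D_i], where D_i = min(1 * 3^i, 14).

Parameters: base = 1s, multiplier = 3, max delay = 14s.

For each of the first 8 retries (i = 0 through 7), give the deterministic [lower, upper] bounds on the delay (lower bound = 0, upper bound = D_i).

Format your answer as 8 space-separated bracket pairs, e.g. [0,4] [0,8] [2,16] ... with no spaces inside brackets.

Answer: [0,1] [0,3] [0,9] [0,14] [0,14] [0,14] [0,14] [0,14]

Derivation:
Computing bounds per retry:
  i=0: D_i=min(1*3^0,14)=1, bounds=[0,1]
  i=1: D_i=min(1*3^1,14)=3, bounds=[0,3]
  i=2: D_i=min(1*3^2,14)=9, bounds=[0,9]
  i=3: D_i=min(1*3^3,14)=14, bounds=[0,14]
  i=4: D_i=min(1*3^4,14)=14, bounds=[0,14]
  i=5: D_i=min(1*3^5,14)=14, bounds=[0,14]
  i=6: D_i=min(1*3^6,14)=14, bounds=[0,14]
  i=7: D_i=min(1*3^7,14)=14, bounds=[0,14]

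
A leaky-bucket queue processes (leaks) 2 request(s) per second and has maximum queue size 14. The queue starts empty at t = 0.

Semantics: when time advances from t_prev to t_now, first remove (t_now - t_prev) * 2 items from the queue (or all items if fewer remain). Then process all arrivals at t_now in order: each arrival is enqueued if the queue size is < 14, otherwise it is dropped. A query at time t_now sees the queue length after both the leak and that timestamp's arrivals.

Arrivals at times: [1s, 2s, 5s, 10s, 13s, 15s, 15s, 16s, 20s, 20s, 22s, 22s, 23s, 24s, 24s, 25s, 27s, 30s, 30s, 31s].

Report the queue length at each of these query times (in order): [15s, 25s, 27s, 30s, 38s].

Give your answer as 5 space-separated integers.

Queue lengths at query times:
  query t=15s: backlog = 2
  query t=25s: backlog = 1
  query t=27s: backlog = 1
  query t=30s: backlog = 2
  query t=38s: backlog = 0

Answer: 2 1 1 2 0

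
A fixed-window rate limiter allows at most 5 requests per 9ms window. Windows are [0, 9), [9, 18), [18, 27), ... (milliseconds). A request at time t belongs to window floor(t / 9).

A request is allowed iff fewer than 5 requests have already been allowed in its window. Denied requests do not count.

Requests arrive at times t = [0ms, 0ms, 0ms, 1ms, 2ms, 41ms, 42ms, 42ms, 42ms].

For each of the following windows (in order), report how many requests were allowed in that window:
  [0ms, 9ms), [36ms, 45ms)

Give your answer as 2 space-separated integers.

Processing requests:
  req#1 t=0ms (window 0): ALLOW
  req#2 t=0ms (window 0): ALLOW
  req#3 t=0ms (window 0): ALLOW
  req#4 t=1ms (window 0): ALLOW
  req#5 t=2ms (window 0): ALLOW
  req#6 t=41ms (window 4): ALLOW
  req#7 t=42ms (window 4): ALLOW
  req#8 t=42ms (window 4): ALLOW
  req#9 t=42ms (window 4): ALLOW

Allowed counts by window: 5 4

Answer: 5 4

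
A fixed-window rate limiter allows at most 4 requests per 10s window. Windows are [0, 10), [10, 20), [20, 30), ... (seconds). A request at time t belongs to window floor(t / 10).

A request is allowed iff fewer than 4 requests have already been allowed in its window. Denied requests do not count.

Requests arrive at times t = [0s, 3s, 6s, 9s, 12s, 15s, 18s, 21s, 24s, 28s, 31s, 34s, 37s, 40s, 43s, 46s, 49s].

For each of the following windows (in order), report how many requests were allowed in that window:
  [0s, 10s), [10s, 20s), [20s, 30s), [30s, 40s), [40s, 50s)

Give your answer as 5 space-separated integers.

Answer: 4 3 3 3 4

Derivation:
Processing requests:
  req#1 t=0s (window 0): ALLOW
  req#2 t=3s (window 0): ALLOW
  req#3 t=6s (window 0): ALLOW
  req#4 t=9s (window 0): ALLOW
  req#5 t=12s (window 1): ALLOW
  req#6 t=15s (window 1): ALLOW
  req#7 t=18s (window 1): ALLOW
  req#8 t=21s (window 2): ALLOW
  req#9 t=24s (window 2): ALLOW
  req#10 t=28s (window 2): ALLOW
  req#11 t=31s (window 3): ALLOW
  req#12 t=34s (window 3): ALLOW
  req#13 t=37s (window 3): ALLOW
  req#14 t=40s (window 4): ALLOW
  req#15 t=43s (window 4): ALLOW
  req#16 t=46s (window 4): ALLOW
  req#17 t=49s (window 4): ALLOW

Allowed counts by window: 4 3 3 3 4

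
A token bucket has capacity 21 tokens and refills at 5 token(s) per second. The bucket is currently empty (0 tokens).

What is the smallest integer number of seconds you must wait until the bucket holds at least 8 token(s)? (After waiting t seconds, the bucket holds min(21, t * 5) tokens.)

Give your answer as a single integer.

Answer: 2

Derivation:
Need t * 5 >= 8, so t >= 8/5.
Smallest integer t = ceil(8/5) = 2.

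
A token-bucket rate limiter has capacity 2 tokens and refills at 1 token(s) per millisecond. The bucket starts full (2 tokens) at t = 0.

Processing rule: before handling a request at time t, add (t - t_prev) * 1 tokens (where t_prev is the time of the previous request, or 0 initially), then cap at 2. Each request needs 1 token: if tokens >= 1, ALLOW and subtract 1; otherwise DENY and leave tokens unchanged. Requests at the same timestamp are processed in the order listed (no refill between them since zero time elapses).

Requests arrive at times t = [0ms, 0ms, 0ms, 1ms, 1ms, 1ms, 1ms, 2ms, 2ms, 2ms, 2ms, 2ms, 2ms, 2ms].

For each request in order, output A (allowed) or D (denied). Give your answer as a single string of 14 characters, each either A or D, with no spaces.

Simulating step by step:
  req#1 t=0ms: ALLOW
  req#2 t=0ms: ALLOW
  req#3 t=0ms: DENY
  req#4 t=1ms: ALLOW
  req#5 t=1ms: DENY
  req#6 t=1ms: DENY
  req#7 t=1ms: DENY
  req#8 t=2ms: ALLOW
  req#9 t=2ms: DENY
  req#10 t=2ms: DENY
  req#11 t=2ms: DENY
  req#12 t=2ms: DENY
  req#13 t=2ms: DENY
  req#14 t=2ms: DENY

Answer: AADADDDADDDDDD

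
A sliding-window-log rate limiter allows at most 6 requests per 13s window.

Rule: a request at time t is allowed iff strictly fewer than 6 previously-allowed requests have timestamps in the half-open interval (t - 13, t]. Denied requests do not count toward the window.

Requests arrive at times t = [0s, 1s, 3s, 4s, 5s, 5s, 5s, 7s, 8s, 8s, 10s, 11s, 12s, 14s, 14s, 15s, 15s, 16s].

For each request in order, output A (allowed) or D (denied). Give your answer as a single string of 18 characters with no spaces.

Tracking allowed requests in the window:
  req#1 t=0s: ALLOW
  req#2 t=1s: ALLOW
  req#3 t=3s: ALLOW
  req#4 t=4s: ALLOW
  req#5 t=5s: ALLOW
  req#6 t=5s: ALLOW
  req#7 t=5s: DENY
  req#8 t=7s: DENY
  req#9 t=8s: DENY
  req#10 t=8s: DENY
  req#11 t=10s: DENY
  req#12 t=11s: DENY
  req#13 t=12s: DENY
  req#14 t=14s: ALLOW
  req#15 t=14s: ALLOW
  req#16 t=15s: DENY
  req#17 t=15s: DENY
  req#18 t=16s: ALLOW

Answer: AAAAAADDDDDDDAADDA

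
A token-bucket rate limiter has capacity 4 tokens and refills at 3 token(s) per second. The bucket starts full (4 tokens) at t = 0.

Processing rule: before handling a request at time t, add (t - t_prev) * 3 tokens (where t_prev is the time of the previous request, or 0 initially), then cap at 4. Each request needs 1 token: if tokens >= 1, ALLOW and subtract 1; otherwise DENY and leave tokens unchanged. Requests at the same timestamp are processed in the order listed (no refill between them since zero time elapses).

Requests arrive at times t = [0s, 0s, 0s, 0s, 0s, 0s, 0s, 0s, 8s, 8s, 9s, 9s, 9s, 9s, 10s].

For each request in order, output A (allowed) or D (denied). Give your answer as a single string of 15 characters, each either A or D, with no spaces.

Simulating step by step:
  req#1 t=0s: ALLOW
  req#2 t=0s: ALLOW
  req#3 t=0s: ALLOW
  req#4 t=0s: ALLOW
  req#5 t=0s: DENY
  req#6 t=0s: DENY
  req#7 t=0s: DENY
  req#8 t=0s: DENY
  req#9 t=8s: ALLOW
  req#10 t=8s: ALLOW
  req#11 t=9s: ALLOW
  req#12 t=9s: ALLOW
  req#13 t=9s: ALLOW
  req#14 t=9s: ALLOW
  req#15 t=10s: ALLOW

Answer: AAAADDDDAAAAAAA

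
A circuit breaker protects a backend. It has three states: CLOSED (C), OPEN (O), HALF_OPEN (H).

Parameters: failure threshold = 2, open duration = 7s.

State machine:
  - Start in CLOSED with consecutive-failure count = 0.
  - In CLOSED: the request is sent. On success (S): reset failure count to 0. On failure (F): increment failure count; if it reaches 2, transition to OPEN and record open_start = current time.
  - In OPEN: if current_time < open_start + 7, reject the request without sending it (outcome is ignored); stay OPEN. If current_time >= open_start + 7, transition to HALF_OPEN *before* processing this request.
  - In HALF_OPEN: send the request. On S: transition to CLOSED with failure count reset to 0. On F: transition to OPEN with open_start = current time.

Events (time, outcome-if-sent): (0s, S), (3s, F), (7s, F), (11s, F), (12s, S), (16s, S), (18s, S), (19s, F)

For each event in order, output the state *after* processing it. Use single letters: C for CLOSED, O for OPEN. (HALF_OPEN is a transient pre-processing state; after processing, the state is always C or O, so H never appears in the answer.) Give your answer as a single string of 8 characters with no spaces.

State after each event:
  event#1 t=0s outcome=S: state=CLOSED
  event#2 t=3s outcome=F: state=CLOSED
  event#3 t=7s outcome=F: state=OPEN
  event#4 t=11s outcome=F: state=OPEN
  event#5 t=12s outcome=S: state=OPEN
  event#6 t=16s outcome=S: state=CLOSED
  event#7 t=18s outcome=S: state=CLOSED
  event#8 t=19s outcome=F: state=CLOSED

Answer: CCOOOCCC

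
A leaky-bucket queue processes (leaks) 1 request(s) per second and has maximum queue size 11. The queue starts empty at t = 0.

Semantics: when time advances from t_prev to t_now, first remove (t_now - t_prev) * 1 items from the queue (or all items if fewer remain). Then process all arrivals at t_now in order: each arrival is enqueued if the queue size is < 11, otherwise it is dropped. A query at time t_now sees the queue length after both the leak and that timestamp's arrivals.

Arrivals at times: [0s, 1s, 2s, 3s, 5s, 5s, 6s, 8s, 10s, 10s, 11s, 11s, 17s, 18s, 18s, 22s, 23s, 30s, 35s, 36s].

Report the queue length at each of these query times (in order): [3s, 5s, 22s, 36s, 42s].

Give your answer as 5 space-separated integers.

Answer: 1 2 1 1 0

Derivation:
Queue lengths at query times:
  query t=3s: backlog = 1
  query t=5s: backlog = 2
  query t=22s: backlog = 1
  query t=36s: backlog = 1
  query t=42s: backlog = 0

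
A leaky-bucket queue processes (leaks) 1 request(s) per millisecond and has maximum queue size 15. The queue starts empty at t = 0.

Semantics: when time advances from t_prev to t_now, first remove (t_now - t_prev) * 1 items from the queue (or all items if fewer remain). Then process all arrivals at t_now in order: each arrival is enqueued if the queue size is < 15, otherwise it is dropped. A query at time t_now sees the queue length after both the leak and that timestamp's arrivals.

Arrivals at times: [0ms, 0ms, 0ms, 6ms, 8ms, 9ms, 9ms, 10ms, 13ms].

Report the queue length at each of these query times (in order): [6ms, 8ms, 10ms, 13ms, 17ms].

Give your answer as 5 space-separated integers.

Answer: 1 1 2 1 0

Derivation:
Queue lengths at query times:
  query t=6ms: backlog = 1
  query t=8ms: backlog = 1
  query t=10ms: backlog = 2
  query t=13ms: backlog = 1
  query t=17ms: backlog = 0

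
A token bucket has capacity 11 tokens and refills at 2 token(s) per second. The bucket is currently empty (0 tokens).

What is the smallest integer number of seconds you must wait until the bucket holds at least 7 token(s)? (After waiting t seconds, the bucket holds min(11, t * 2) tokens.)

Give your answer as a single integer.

Need t * 2 >= 7, so t >= 7/2.
Smallest integer t = ceil(7/2) = 4.

Answer: 4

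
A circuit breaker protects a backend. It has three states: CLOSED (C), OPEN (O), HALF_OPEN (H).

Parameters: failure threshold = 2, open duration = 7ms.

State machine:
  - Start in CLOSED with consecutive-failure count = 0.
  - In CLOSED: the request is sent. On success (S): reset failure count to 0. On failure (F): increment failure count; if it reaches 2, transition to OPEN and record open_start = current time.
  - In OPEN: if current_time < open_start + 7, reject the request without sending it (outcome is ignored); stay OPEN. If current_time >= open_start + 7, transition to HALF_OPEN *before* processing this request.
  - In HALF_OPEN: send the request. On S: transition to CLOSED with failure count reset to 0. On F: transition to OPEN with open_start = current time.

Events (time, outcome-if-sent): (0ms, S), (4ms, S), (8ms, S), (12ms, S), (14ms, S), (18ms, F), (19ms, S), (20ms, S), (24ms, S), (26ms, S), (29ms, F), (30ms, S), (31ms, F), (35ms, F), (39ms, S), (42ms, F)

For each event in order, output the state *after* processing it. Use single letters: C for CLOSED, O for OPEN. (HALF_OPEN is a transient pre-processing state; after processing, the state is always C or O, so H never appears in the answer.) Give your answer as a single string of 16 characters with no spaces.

State after each event:
  event#1 t=0ms outcome=S: state=CLOSED
  event#2 t=4ms outcome=S: state=CLOSED
  event#3 t=8ms outcome=S: state=CLOSED
  event#4 t=12ms outcome=S: state=CLOSED
  event#5 t=14ms outcome=S: state=CLOSED
  event#6 t=18ms outcome=F: state=CLOSED
  event#7 t=19ms outcome=S: state=CLOSED
  event#8 t=20ms outcome=S: state=CLOSED
  event#9 t=24ms outcome=S: state=CLOSED
  event#10 t=26ms outcome=S: state=CLOSED
  event#11 t=29ms outcome=F: state=CLOSED
  event#12 t=30ms outcome=S: state=CLOSED
  event#13 t=31ms outcome=F: state=CLOSED
  event#14 t=35ms outcome=F: state=OPEN
  event#15 t=39ms outcome=S: state=OPEN
  event#16 t=42ms outcome=F: state=OPEN

Answer: CCCCCCCCCCCCCOOO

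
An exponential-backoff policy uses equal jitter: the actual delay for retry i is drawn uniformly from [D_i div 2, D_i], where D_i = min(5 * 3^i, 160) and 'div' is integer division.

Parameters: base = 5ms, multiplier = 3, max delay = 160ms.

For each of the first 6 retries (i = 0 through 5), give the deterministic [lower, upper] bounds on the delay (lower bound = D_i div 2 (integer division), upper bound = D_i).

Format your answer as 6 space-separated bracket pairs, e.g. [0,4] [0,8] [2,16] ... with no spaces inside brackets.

Answer: [2,5] [7,15] [22,45] [67,135] [80,160] [80,160]

Derivation:
Computing bounds per retry:
  i=0: D_i=min(5*3^0,160)=5, bounds=[2,5]
  i=1: D_i=min(5*3^1,160)=15, bounds=[7,15]
  i=2: D_i=min(5*3^2,160)=45, bounds=[22,45]
  i=3: D_i=min(5*3^3,160)=135, bounds=[67,135]
  i=4: D_i=min(5*3^4,160)=160, bounds=[80,160]
  i=5: D_i=min(5*3^5,160)=160, bounds=[80,160]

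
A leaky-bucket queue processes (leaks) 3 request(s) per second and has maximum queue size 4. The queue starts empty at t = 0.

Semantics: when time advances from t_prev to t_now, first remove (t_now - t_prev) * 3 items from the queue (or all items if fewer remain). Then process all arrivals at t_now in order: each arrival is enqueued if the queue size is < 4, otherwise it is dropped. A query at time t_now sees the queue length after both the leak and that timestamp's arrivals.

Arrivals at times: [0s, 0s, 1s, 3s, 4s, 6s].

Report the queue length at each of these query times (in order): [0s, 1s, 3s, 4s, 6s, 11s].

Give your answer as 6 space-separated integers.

Answer: 2 1 1 1 1 0

Derivation:
Queue lengths at query times:
  query t=0s: backlog = 2
  query t=1s: backlog = 1
  query t=3s: backlog = 1
  query t=4s: backlog = 1
  query t=6s: backlog = 1
  query t=11s: backlog = 0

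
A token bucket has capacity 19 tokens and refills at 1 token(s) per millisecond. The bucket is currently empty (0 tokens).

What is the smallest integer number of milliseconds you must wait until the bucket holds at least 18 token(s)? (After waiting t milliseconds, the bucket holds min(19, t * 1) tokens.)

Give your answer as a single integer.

Need t * 1 >= 18, so t >= 18/1.
Smallest integer t = ceil(18/1) = 18.

Answer: 18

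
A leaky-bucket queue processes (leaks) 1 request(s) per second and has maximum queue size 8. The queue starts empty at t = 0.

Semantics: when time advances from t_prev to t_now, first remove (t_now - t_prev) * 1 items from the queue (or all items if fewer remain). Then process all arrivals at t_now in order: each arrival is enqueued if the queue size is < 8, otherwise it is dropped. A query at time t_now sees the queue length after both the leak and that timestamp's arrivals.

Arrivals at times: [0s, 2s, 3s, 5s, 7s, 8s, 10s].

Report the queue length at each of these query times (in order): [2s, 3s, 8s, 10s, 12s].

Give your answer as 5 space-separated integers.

Queue lengths at query times:
  query t=2s: backlog = 1
  query t=3s: backlog = 1
  query t=8s: backlog = 1
  query t=10s: backlog = 1
  query t=12s: backlog = 0

Answer: 1 1 1 1 0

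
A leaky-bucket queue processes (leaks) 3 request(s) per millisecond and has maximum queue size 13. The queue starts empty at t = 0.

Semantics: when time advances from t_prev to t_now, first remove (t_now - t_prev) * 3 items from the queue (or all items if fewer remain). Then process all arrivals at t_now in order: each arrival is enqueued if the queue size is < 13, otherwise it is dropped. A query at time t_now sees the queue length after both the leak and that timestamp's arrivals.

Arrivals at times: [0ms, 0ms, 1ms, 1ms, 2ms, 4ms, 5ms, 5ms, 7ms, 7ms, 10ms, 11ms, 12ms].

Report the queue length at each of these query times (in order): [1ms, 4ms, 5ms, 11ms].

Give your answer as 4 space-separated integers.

Queue lengths at query times:
  query t=1ms: backlog = 2
  query t=4ms: backlog = 1
  query t=5ms: backlog = 2
  query t=11ms: backlog = 1

Answer: 2 1 2 1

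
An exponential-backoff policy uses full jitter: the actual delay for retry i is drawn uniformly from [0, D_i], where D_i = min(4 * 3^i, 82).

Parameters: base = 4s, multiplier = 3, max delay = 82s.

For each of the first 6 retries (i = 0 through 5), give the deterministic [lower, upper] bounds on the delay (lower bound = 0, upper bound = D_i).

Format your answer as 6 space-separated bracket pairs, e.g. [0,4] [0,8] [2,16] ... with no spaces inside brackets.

Answer: [0,4] [0,12] [0,36] [0,82] [0,82] [0,82]

Derivation:
Computing bounds per retry:
  i=0: D_i=min(4*3^0,82)=4, bounds=[0,4]
  i=1: D_i=min(4*3^1,82)=12, bounds=[0,12]
  i=2: D_i=min(4*3^2,82)=36, bounds=[0,36]
  i=3: D_i=min(4*3^3,82)=82, bounds=[0,82]
  i=4: D_i=min(4*3^4,82)=82, bounds=[0,82]
  i=5: D_i=min(4*3^5,82)=82, bounds=[0,82]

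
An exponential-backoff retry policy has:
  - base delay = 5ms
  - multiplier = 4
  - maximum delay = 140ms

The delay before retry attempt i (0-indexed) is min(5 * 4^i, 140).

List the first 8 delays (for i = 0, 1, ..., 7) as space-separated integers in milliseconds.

Computing each delay:
  i=0: min(5*4^0, 140) = 5
  i=1: min(5*4^1, 140) = 20
  i=2: min(5*4^2, 140) = 80
  i=3: min(5*4^3, 140) = 140
  i=4: min(5*4^4, 140) = 140
  i=5: min(5*4^5, 140) = 140
  i=6: min(5*4^6, 140) = 140
  i=7: min(5*4^7, 140) = 140

Answer: 5 20 80 140 140 140 140 140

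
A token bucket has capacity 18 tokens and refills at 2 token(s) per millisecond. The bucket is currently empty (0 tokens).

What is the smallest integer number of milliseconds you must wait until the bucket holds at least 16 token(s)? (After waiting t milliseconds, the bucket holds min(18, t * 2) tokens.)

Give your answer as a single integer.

Answer: 8

Derivation:
Need t * 2 >= 16, so t >= 16/2.
Smallest integer t = ceil(16/2) = 8.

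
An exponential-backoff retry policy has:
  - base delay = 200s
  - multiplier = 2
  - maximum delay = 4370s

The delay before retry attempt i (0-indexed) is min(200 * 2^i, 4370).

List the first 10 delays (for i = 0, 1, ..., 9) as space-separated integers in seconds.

Answer: 200 400 800 1600 3200 4370 4370 4370 4370 4370

Derivation:
Computing each delay:
  i=0: min(200*2^0, 4370) = 200
  i=1: min(200*2^1, 4370) = 400
  i=2: min(200*2^2, 4370) = 800
  i=3: min(200*2^3, 4370) = 1600
  i=4: min(200*2^4, 4370) = 3200
  i=5: min(200*2^5, 4370) = 4370
  i=6: min(200*2^6, 4370) = 4370
  i=7: min(200*2^7, 4370) = 4370
  i=8: min(200*2^8, 4370) = 4370
  i=9: min(200*2^9, 4370) = 4370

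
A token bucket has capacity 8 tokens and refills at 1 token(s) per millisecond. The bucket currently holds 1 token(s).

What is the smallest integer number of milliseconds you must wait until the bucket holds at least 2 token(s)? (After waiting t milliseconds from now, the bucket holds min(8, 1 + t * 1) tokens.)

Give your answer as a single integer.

Need 1 + t * 1 >= 2, so t >= 1/1.
Smallest integer t = ceil(1/1) = 1.

Answer: 1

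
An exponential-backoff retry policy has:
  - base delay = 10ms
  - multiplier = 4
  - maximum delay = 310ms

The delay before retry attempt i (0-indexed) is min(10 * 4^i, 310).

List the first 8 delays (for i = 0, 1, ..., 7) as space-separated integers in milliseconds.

Answer: 10 40 160 310 310 310 310 310

Derivation:
Computing each delay:
  i=0: min(10*4^0, 310) = 10
  i=1: min(10*4^1, 310) = 40
  i=2: min(10*4^2, 310) = 160
  i=3: min(10*4^3, 310) = 310
  i=4: min(10*4^4, 310) = 310
  i=5: min(10*4^5, 310) = 310
  i=6: min(10*4^6, 310) = 310
  i=7: min(10*4^7, 310) = 310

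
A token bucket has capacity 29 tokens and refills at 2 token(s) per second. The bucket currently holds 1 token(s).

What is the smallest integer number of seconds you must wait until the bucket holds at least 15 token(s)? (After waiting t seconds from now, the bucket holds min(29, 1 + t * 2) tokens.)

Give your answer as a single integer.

Answer: 7

Derivation:
Need 1 + t * 2 >= 15, so t >= 14/2.
Smallest integer t = ceil(14/2) = 7.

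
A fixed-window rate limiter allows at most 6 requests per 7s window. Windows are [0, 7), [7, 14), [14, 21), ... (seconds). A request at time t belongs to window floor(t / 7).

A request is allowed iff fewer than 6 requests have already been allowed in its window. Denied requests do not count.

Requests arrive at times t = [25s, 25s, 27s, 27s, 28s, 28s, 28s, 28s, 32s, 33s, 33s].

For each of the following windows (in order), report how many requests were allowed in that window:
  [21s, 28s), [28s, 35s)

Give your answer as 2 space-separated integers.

Processing requests:
  req#1 t=25s (window 3): ALLOW
  req#2 t=25s (window 3): ALLOW
  req#3 t=27s (window 3): ALLOW
  req#4 t=27s (window 3): ALLOW
  req#5 t=28s (window 4): ALLOW
  req#6 t=28s (window 4): ALLOW
  req#7 t=28s (window 4): ALLOW
  req#8 t=28s (window 4): ALLOW
  req#9 t=32s (window 4): ALLOW
  req#10 t=33s (window 4): ALLOW
  req#11 t=33s (window 4): DENY

Allowed counts by window: 4 6

Answer: 4 6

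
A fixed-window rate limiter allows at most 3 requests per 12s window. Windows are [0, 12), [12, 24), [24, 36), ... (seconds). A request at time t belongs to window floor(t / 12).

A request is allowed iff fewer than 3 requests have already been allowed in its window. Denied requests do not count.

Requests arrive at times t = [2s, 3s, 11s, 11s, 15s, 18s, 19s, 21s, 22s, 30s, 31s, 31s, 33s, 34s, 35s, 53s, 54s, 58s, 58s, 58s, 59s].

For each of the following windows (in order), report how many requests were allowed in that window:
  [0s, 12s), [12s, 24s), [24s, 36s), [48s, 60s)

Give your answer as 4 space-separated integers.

Processing requests:
  req#1 t=2s (window 0): ALLOW
  req#2 t=3s (window 0): ALLOW
  req#3 t=11s (window 0): ALLOW
  req#4 t=11s (window 0): DENY
  req#5 t=15s (window 1): ALLOW
  req#6 t=18s (window 1): ALLOW
  req#7 t=19s (window 1): ALLOW
  req#8 t=21s (window 1): DENY
  req#9 t=22s (window 1): DENY
  req#10 t=30s (window 2): ALLOW
  req#11 t=31s (window 2): ALLOW
  req#12 t=31s (window 2): ALLOW
  req#13 t=33s (window 2): DENY
  req#14 t=34s (window 2): DENY
  req#15 t=35s (window 2): DENY
  req#16 t=53s (window 4): ALLOW
  req#17 t=54s (window 4): ALLOW
  req#18 t=58s (window 4): ALLOW
  req#19 t=58s (window 4): DENY
  req#20 t=58s (window 4): DENY
  req#21 t=59s (window 4): DENY

Allowed counts by window: 3 3 3 3

Answer: 3 3 3 3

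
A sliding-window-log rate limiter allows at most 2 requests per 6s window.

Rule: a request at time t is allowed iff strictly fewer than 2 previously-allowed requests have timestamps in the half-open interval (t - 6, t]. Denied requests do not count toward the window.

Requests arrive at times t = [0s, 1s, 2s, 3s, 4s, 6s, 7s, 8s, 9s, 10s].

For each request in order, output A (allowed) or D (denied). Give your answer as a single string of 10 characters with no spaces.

Tracking allowed requests in the window:
  req#1 t=0s: ALLOW
  req#2 t=1s: ALLOW
  req#3 t=2s: DENY
  req#4 t=3s: DENY
  req#5 t=4s: DENY
  req#6 t=6s: ALLOW
  req#7 t=7s: ALLOW
  req#8 t=8s: DENY
  req#9 t=9s: DENY
  req#10 t=10s: DENY

Answer: AADDDAADDD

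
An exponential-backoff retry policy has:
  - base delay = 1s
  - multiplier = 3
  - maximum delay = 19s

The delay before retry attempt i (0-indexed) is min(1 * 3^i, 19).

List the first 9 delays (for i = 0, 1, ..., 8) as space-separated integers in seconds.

Answer: 1 3 9 19 19 19 19 19 19

Derivation:
Computing each delay:
  i=0: min(1*3^0, 19) = 1
  i=1: min(1*3^1, 19) = 3
  i=2: min(1*3^2, 19) = 9
  i=3: min(1*3^3, 19) = 19
  i=4: min(1*3^4, 19) = 19
  i=5: min(1*3^5, 19) = 19
  i=6: min(1*3^6, 19) = 19
  i=7: min(1*3^7, 19) = 19
  i=8: min(1*3^8, 19) = 19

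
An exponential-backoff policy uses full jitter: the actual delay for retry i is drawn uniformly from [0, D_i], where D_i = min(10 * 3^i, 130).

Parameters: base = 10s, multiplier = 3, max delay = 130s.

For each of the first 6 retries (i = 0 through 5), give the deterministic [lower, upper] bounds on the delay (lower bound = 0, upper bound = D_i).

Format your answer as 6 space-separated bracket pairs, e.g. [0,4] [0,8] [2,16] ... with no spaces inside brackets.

Answer: [0,10] [0,30] [0,90] [0,130] [0,130] [0,130]

Derivation:
Computing bounds per retry:
  i=0: D_i=min(10*3^0,130)=10, bounds=[0,10]
  i=1: D_i=min(10*3^1,130)=30, bounds=[0,30]
  i=2: D_i=min(10*3^2,130)=90, bounds=[0,90]
  i=3: D_i=min(10*3^3,130)=130, bounds=[0,130]
  i=4: D_i=min(10*3^4,130)=130, bounds=[0,130]
  i=5: D_i=min(10*3^5,130)=130, bounds=[0,130]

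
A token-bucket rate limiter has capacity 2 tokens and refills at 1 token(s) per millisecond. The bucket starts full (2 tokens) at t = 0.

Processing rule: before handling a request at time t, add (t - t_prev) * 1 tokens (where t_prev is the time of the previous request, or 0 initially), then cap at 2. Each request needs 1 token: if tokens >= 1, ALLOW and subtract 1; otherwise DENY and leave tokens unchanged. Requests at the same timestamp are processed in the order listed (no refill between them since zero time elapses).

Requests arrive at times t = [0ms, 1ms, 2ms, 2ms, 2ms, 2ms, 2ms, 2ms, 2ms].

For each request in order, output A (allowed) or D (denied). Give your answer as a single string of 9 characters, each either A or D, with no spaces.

Answer: AAAADDDDD

Derivation:
Simulating step by step:
  req#1 t=0ms: ALLOW
  req#2 t=1ms: ALLOW
  req#3 t=2ms: ALLOW
  req#4 t=2ms: ALLOW
  req#5 t=2ms: DENY
  req#6 t=2ms: DENY
  req#7 t=2ms: DENY
  req#8 t=2ms: DENY
  req#9 t=2ms: DENY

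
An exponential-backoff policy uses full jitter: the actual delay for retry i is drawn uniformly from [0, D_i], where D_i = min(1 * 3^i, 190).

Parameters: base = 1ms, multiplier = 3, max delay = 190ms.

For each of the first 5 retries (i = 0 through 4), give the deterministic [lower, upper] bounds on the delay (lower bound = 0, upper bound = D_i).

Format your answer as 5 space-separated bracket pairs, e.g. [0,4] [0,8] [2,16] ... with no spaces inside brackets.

Computing bounds per retry:
  i=0: D_i=min(1*3^0,190)=1, bounds=[0,1]
  i=1: D_i=min(1*3^1,190)=3, bounds=[0,3]
  i=2: D_i=min(1*3^2,190)=9, bounds=[0,9]
  i=3: D_i=min(1*3^3,190)=27, bounds=[0,27]
  i=4: D_i=min(1*3^4,190)=81, bounds=[0,81]

Answer: [0,1] [0,3] [0,9] [0,27] [0,81]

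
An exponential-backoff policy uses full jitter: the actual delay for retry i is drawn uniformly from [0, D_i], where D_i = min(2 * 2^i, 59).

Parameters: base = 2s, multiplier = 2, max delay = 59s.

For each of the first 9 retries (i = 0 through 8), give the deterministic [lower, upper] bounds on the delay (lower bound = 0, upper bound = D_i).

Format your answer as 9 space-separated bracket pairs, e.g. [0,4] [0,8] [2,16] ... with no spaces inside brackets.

Answer: [0,2] [0,4] [0,8] [0,16] [0,32] [0,59] [0,59] [0,59] [0,59]

Derivation:
Computing bounds per retry:
  i=0: D_i=min(2*2^0,59)=2, bounds=[0,2]
  i=1: D_i=min(2*2^1,59)=4, bounds=[0,4]
  i=2: D_i=min(2*2^2,59)=8, bounds=[0,8]
  i=3: D_i=min(2*2^3,59)=16, bounds=[0,16]
  i=4: D_i=min(2*2^4,59)=32, bounds=[0,32]
  i=5: D_i=min(2*2^5,59)=59, bounds=[0,59]
  i=6: D_i=min(2*2^6,59)=59, bounds=[0,59]
  i=7: D_i=min(2*2^7,59)=59, bounds=[0,59]
  i=8: D_i=min(2*2^8,59)=59, bounds=[0,59]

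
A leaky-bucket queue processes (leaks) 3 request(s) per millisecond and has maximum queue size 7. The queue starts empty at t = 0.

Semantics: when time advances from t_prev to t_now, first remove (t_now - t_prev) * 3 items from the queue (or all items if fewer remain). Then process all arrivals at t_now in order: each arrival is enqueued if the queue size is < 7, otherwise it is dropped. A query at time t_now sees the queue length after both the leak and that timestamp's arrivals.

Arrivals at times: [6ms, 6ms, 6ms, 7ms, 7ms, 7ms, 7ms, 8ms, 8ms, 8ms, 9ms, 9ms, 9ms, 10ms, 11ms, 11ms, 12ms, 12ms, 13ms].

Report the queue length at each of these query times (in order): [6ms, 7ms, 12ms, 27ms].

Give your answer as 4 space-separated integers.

Queue lengths at query times:
  query t=6ms: backlog = 3
  query t=7ms: backlog = 4
  query t=12ms: backlog = 2
  query t=27ms: backlog = 0

Answer: 3 4 2 0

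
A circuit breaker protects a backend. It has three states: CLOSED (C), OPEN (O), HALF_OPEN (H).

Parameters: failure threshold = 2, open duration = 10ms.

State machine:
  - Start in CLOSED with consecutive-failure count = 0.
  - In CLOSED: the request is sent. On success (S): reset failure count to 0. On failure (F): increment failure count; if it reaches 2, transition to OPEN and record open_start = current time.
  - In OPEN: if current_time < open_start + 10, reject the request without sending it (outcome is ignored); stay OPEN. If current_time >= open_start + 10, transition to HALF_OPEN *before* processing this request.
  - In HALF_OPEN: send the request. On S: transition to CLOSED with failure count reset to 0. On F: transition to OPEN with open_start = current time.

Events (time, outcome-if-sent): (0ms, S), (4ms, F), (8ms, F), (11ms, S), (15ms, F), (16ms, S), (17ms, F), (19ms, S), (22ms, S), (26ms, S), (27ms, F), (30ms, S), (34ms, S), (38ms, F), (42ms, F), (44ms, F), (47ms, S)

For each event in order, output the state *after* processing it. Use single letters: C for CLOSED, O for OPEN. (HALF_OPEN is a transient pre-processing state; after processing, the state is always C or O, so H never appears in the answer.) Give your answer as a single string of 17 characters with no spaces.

State after each event:
  event#1 t=0ms outcome=S: state=CLOSED
  event#2 t=4ms outcome=F: state=CLOSED
  event#3 t=8ms outcome=F: state=OPEN
  event#4 t=11ms outcome=S: state=OPEN
  event#5 t=15ms outcome=F: state=OPEN
  event#6 t=16ms outcome=S: state=OPEN
  event#7 t=17ms outcome=F: state=OPEN
  event#8 t=19ms outcome=S: state=CLOSED
  event#9 t=22ms outcome=S: state=CLOSED
  event#10 t=26ms outcome=S: state=CLOSED
  event#11 t=27ms outcome=F: state=CLOSED
  event#12 t=30ms outcome=S: state=CLOSED
  event#13 t=34ms outcome=S: state=CLOSED
  event#14 t=38ms outcome=F: state=CLOSED
  event#15 t=42ms outcome=F: state=OPEN
  event#16 t=44ms outcome=F: state=OPEN
  event#17 t=47ms outcome=S: state=OPEN

Answer: CCOOOOOCCCCCCCOOO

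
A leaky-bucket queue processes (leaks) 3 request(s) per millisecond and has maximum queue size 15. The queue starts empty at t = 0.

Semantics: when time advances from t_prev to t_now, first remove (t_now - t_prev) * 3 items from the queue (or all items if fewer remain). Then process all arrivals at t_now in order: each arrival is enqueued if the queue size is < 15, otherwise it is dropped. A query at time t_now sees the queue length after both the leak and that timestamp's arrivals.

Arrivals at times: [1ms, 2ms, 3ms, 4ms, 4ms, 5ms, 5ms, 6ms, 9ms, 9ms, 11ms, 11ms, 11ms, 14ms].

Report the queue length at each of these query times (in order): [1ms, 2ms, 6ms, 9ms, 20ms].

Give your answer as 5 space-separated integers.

Answer: 1 1 1 2 0

Derivation:
Queue lengths at query times:
  query t=1ms: backlog = 1
  query t=2ms: backlog = 1
  query t=6ms: backlog = 1
  query t=9ms: backlog = 2
  query t=20ms: backlog = 0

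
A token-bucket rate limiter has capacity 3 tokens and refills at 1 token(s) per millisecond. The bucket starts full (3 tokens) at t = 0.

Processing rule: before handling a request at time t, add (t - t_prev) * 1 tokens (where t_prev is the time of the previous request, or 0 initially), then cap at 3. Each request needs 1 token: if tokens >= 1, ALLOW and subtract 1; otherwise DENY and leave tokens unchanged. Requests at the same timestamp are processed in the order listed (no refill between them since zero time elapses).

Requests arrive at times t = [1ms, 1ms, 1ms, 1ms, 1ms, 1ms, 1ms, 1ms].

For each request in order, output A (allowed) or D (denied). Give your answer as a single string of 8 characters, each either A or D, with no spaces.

Answer: AAADDDDD

Derivation:
Simulating step by step:
  req#1 t=1ms: ALLOW
  req#2 t=1ms: ALLOW
  req#3 t=1ms: ALLOW
  req#4 t=1ms: DENY
  req#5 t=1ms: DENY
  req#6 t=1ms: DENY
  req#7 t=1ms: DENY
  req#8 t=1ms: DENY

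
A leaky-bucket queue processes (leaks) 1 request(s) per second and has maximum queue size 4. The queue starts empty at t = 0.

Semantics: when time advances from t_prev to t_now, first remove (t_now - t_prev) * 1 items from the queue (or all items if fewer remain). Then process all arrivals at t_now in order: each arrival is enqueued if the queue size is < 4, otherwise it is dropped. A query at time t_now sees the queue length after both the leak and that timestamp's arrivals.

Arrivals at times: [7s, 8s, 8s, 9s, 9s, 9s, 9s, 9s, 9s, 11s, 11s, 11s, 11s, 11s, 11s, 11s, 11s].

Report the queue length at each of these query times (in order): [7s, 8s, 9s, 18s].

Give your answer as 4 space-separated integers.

Answer: 1 2 4 0

Derivation:
Queue lengths at query times:
  query t=7s: backlog = 1
  query t=8s: backlog = 2
  query t=9s: backlog = 4
  query t=18s: backlog = 0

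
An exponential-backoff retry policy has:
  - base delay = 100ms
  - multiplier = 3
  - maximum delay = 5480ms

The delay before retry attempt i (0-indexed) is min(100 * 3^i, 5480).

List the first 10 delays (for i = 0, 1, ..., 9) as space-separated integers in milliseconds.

Computing each delay:
  i=0: min(100*3^0, 5480) = 100
  i=1: min(100*3^1, 5480) = 300
  i=2: min(100*3^2, 5480) = 900
  i=3: min(100*3^3, 5480) = 2700
  i=4: min(100*3^4, 5480) = 5480
  i=5: min(100*3^5, 5480) = 5480
  i=6: min(100*3^6, 5480) = 5480
  i=7: min(100*3^7, 5480) = 5480
  i=8: min(100*3^8, 5480) = 5480
  i=9: min(100*3^9, 5480) = 5480

Answer: 100 300 900 2700 5480 5480 5480 5480 5480 5480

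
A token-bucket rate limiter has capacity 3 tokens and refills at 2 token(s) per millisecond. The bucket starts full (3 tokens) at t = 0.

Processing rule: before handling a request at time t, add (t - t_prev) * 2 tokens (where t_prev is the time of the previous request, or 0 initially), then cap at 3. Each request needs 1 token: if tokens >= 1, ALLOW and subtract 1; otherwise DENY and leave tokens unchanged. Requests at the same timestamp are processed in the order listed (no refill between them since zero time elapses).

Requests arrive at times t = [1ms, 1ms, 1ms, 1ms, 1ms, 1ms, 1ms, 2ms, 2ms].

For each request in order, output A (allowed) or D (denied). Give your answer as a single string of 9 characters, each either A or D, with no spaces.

Answer: AAADDDDAA

Derivation:
Simulating step by step:
  req#1 t=1ms: ALLOW
  req#2 t=1ms: ALLOW
  req#3 t=1ms: ALLOW
  req#4 t=1ms: DENY
  req#5 t=1ms: DENY
  req#6 t=1ms: DENY
  req#7 t=1ms: DENY
  req#8 t=2ms: ALLOW
  req#9 t=2ms: ALLOW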